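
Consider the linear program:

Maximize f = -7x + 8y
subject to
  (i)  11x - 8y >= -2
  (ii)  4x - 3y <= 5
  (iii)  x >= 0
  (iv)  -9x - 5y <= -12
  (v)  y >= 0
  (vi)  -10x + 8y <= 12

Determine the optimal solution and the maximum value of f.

Extreme points and f = -7x + 8y:
  (86/127, 150/127) → f = 598/127
  (10, 14) → f = 42
  (61/47, 3/47) → f = -403/47
  (38, 49) → f = 126

x = 38, y = 49, maximum f = 126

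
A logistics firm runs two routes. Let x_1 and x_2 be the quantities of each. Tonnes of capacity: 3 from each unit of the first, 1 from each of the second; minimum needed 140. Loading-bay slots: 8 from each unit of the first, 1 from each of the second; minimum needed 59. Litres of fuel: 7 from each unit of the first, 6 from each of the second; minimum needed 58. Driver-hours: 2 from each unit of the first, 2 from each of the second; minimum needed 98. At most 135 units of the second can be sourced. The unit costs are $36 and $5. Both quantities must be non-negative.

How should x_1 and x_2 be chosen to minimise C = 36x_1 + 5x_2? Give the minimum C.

x_1 = 5/3, x_2 = 135, minimum C = 735

The feasible region is unbounded (it extends along (1, 0)), but C strictly increases along every unbounded feasible direction, so there is no improving ray and the minimum is attained at a vertex.

At the optimal vertex, 3x_1 + x_2 = 140 and x_2 = 135.
Solving simultaneously gives x_1 = 5/3, x_2 = 135.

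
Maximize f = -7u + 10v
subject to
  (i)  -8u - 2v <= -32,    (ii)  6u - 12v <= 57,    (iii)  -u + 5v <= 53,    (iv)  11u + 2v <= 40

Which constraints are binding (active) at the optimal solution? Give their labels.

(i) and (iii)

Vertices and f = -7u + 10v:
  (9/7, 76/7) → f = 697/7
  (8/3, 16/3) → f = 104/3
  (94/57, 623/57) → f = 5572/57

The maximum is at (9/7, 76/7). Substituting into each constraint, equality holds for (i) and (iii); the remaining constraints have slack.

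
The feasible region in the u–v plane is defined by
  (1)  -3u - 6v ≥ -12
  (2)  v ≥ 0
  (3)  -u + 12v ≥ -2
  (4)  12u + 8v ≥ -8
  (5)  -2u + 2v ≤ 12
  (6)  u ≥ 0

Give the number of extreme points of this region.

Intersecting each pair of boundary lines and keeping only the points that satisfy every inequality leaves:
  (26/7, 1/7)
  (0, 2)
  (2, 0)
  (0, 0)

4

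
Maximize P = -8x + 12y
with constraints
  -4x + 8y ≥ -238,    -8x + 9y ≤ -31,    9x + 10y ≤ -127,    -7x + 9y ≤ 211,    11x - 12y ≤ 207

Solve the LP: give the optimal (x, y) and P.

Feasible corners and P = -8x + 12y:
  (-947/14, -445/7) → P = -1552/7
  (-30, -179/4) → P = -297
  (-119/23, -185/23) → P = -1268/23
  (273/109, -1630/109) → P = -21744/109

The binding constraints are -8x + 9y = -31 and 9x + 10y = -127.
Solving simultaneously gives x = -119/23, y = -185/23.

x = -119/23, y = -185/23, maximum P = -1268/23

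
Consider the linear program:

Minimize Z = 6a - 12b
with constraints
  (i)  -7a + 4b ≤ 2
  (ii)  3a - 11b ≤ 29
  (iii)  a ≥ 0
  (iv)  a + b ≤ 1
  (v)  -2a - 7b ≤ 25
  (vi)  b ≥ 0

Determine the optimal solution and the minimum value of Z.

a = 2/11, b = 9/11, minimum Z = -96/11

Corner points and Z = 6a - 12b:
  (0, 1/2) → Z = -6
  (2/11, 9/11) → Z = -96/11
  (0, 0) → Z = 0
  (1, 0) → Z = 6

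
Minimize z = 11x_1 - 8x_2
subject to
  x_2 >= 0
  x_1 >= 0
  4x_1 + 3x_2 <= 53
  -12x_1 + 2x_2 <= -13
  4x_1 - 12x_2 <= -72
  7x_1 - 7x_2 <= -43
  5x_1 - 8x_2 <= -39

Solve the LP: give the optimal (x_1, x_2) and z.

Corner points and z = 11x_1 - 8x_2:
  (145/44, 146/11) → z = -3077/44
  (242/49, 543/49) → z = -1682/49
  (177/70, 607/70) → z = -2909/70

The binding constraints are 4x_1 + 3x_2 = 53 and -12x_1 + 2x_2 = -13.
Solving simultaneously gives x_1 = 145/44, x_2 = 146/11.

x_1 = 145/44, x_2 = 146/11, minimum z = -3077/44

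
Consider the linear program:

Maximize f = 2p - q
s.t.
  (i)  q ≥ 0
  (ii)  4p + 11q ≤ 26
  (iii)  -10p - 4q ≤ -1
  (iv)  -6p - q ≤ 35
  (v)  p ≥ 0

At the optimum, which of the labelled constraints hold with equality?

Feasible corners and f = 2p - q:
  (13/2, 0) → f = 13
  (1/10, 0) → f = 1/5
  (0, 26/11) → f = -26/11
  (0, 1/4) → f = -1/4

The maximum is at (13/2, 0). Substituting into each constraint, equality holds for (i) and (ii); the remaining constraints have slack.

(i) and (ii)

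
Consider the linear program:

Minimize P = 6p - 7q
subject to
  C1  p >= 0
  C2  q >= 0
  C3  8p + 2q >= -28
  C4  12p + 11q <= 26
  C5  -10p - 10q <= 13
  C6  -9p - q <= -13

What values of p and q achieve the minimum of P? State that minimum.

Feasible corners and P = 6p - 7q:
  (13/6, 0) → P = 13
  (13/9, 0) → P = 26/3
  (39/29, 26/29) → P = 52/29

p = 39/29, q = 26/29, minimum P = 52/29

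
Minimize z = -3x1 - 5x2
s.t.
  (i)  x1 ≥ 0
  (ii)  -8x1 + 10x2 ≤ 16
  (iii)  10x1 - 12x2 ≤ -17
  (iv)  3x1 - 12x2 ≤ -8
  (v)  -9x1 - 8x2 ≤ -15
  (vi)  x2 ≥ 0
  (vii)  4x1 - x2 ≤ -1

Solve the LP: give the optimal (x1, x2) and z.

Extreme points and z = -3x1 - 5x2:
  (1/7, 12/7) → z = -9
  (3/16, 7/4) → z = -149/16
  (7/41, 69/41) → z = -366/41

The binding constraints are -8x1 + 10x2 = 16 and 4x1 - x2 = -1.
Solving simultaneously gives x1 = 3/16, x2 = 7/4.

x1 = 3/16, x2 = 7/4, minimum z = -149/16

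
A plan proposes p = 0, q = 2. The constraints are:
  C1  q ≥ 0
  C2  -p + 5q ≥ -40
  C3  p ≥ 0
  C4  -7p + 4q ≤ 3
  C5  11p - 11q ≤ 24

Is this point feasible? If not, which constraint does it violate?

not feasible — violates C4

Constraint C4: -7p + 4q = 8, which is not ≤ 3. All other constraints are satisfied.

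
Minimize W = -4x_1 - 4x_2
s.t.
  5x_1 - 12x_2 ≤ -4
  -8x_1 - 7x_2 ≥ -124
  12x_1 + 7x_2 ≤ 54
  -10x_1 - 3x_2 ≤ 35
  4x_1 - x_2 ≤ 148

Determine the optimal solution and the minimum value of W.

x_1 = -407/34, x_2 = 480/17, minimum W = -1106/17

Vertices and W = -4x_1 - 4x_2:
  (620/179, 318/179) → W = -3752/179
  (-16/5, -1) → W = 84/5
  (-407/34, 480/17) → W = -1106/17

The binding constraints are 12x_1 + 7x_2 = 54 and -10x_1 - 3x_2 = 35.
Solving simultaneously gives x_1 = -407/34, x_2 = 480/17.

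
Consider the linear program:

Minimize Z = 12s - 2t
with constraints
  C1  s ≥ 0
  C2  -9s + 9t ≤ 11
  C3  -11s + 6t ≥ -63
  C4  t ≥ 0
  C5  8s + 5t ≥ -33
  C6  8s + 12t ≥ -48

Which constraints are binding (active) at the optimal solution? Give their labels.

Corner points and Z = 12s - 2t:
  (0, 11/9) → Z = -22/9
  (0, 0) → Z = 0
  (211/15, 688/45) → Z = 1244/9
  (63/11, 0) → Z = 756/11

The minimum is at (0, 11/9). Substituting into each constraint, equality holds for C1 and C2; the remaining constraints have slack.

C1 and C2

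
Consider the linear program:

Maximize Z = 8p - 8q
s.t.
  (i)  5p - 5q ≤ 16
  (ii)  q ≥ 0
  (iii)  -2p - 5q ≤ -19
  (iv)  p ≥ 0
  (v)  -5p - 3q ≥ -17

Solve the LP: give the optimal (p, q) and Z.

Feasible corners and Z = 8p - 8q:
  (0, 19/5) → Z = -152/5
  (28/19, 61/19) → Z = -264/19
  (0, 17/3) → Z = -136/3

The binding constraints are -2p - 5q = -19 and -5p - 3q = -17.
Solving simultaneously gives p = 28/19, q = 61/19.

p = 28/19, q = 61/19, maximum Z = -264/19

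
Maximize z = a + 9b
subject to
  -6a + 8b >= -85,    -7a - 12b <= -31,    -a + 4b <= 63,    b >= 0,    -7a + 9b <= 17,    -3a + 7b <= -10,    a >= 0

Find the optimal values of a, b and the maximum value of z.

Corner points and z = a + 9b:
  (85/6, 0) → z = 85/6
  (515/18, 65/6) → z = 1135/9
  (31/7, 0) → z = 31/7
  (337/85, 23/85) → z = 32/5

a = 515/18, b = 65/6, maximum z = 1135/9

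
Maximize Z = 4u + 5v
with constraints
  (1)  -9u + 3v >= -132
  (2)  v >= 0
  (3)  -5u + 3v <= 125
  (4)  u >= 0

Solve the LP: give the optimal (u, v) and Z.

u = 257/4, v = 595/4, maximum Z = 4003/4

Corner points and Z = 4u + 5v:
  (44/3, 0) → Z = 176/3
  (257/4, 595/4) → Z = 4003/4
  (0, 0) → Z = 0
  (0, 125/3) → Z = 625/3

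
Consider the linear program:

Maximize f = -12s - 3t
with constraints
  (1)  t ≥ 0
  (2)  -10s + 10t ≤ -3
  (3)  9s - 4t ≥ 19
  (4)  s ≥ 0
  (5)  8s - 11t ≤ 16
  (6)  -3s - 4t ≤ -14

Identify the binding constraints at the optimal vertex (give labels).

Vertices and f = -12s - 3t:
  (89/25, 163/50) → f = -105/2
  (11/4, 23/16) → f = -597/16
  (218/65, 64/65) → f = -216/5
The feasible region is unbounded (it extends along (1, 1), (11, 8)), but f strictly decreases along every unbounded feasible direction, so there is no improving ray and the maximum is attained at a vertex.

The maximum is at (11/4, 23/16). Substituting into each constraint, equality holds for (3) and (6); the remaining constraints have slack.

(3) and (6)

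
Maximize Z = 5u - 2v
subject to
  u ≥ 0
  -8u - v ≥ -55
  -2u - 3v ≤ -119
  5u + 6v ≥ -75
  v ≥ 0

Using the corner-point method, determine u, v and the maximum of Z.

At the optimal vertex, -8u - v = -55 and -2u - 3v = -119.
Solving simultaneously gives u = 23/11, v = 421/11.

u = 23/11, v = 421/11, maximum Z = -727/11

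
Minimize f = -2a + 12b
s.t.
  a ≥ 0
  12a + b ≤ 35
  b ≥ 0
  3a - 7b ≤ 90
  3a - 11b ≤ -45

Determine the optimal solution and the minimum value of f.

a = 0, b = 45/11, minimum f = 540/11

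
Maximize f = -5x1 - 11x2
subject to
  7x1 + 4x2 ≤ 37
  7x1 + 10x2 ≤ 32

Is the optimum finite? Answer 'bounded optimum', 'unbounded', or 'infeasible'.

unbounded

From the feasible point (121/21, -5/6), moving in the direction (4, -7) keeps every constraint satisfied while f increases without bound.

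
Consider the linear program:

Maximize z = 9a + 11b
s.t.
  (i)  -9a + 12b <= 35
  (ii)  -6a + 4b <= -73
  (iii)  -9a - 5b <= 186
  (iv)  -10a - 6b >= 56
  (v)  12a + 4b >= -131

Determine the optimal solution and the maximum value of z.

a = 107/38, b = -533/38, maximum z = -2450/19

Vertices and z = 9a + 11b:
  (107/38, -533/38) → z = -2450/19
  (-29/9, -277/12) → z = -3395/12
  (89/24, -351/8) → z = -1797/4
The feasible region is unbounded (it extends along (5, -9), (3, -5)), but z strictly decreases along every unbounded feasible direction, so there is no improving ray and the maximum is attained at a vertex.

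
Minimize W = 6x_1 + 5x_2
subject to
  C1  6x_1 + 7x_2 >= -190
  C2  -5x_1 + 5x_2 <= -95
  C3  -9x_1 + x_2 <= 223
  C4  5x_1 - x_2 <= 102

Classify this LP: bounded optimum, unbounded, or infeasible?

Feasible corners and W = 6x_1 + 5x_2:
  (-57/13, -304/13) → W = -1862/13
  (524/41, -1562/41) → W = -4666/41
  (83/4, 7/4) → W = 533/4
The feasible region has finitely many vertices and no improving ray; the minimum is -1862/13 at (-57/13, -304/13).

bounded optimum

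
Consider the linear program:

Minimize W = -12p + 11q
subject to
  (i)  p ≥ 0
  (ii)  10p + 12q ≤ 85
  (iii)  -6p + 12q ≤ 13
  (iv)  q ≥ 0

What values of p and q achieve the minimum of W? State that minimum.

Corner points and W = -12p + 11q:
  (0, 13/12) → W = 143/12
  (0, 0) → W = 0
  (9/2, 10/3) → W = -52/3
  (17/2, 0) → W = -102

The binding constraints are 10p + 12q = 85 and q = 0.
Solving simultaneously gives p = 17/2, q = 0.

p = 17/2, q = 0, minimum W = -102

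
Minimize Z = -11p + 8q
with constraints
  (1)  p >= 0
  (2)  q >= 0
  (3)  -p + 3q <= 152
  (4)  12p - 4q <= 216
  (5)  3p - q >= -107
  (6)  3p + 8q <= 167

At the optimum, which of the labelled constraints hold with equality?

(2) and (4)

Corner points and Z = -11p + 8q:
  (0, 0) → Z = 0
  (0, 167/8) → Z = 167
  (18, 0) → Z = -198
  (599/27, 113/9) → Z = -3877/27

The minimum is at (18, 0). Substituting into each constraint, equality holds for (2) and (4); the remaining constraints have slack.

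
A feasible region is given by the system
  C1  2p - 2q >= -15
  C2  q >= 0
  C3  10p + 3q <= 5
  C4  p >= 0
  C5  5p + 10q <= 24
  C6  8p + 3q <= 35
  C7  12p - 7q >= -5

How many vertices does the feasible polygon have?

Pairwise boundary intersections that survive every other constraint:
  (1/2, 0)
  (0, 0)
  (10/53, 55/53)
  (0, 5/7)

4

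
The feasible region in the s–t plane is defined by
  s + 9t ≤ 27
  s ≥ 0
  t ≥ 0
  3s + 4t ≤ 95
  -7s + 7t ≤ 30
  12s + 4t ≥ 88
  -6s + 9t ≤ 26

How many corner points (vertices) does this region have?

3

Of the 21 pairwise boundary intersections, those satisfying every inequality are:
  (27, 0)
  (171/26, 59/26)
  (22/3, 0)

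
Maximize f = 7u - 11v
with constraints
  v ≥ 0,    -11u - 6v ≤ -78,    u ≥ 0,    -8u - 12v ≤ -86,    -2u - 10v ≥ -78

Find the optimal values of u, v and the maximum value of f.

u = 39, v = 0, maximum f = 273

Extreme points and f = 7u - 11v:
  (43/4, 0) → f = 301/4
  (39, 0) → f = 273
  (5, 23/6) → f = -43/6
  (156/49, 351/49) → f = -2769/49

The binding constraints are v = 0 and -2u - 10v = -78.
Solving simultaneously gives u = 39, v = 0.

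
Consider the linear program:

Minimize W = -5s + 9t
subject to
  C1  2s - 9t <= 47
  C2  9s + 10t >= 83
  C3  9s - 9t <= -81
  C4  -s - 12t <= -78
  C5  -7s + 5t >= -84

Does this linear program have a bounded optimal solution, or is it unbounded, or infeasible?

bounded optimum

Extreme points and W = -5s + 9t:
  (-7/19, 164/19) → W = 1511/19
  (129/2, 147/2) → W = 339
The feasible region has finitely many vertices and no improving ray; the minimum is 1511/19 at (-7/19, 164/19).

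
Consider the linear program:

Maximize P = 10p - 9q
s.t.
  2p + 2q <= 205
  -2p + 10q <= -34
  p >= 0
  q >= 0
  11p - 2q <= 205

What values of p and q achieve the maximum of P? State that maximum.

Corner points and P = 10p - 9q:
  (17, 0) → P = 170
  (991/53, 18/53) → P = 9748/53
  (205/11, 0) → P = 2050/11

p = 205/11, q = 0, maximum P = 2050/11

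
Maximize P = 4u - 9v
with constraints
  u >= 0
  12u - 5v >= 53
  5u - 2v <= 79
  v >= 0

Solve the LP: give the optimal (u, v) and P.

u = 79/5, v = 0, maximum P = 316/5

The optimum lies where 5u - 2v = 79 and v = 0.
Solving simultaneously gives u = 79/5, v = 0.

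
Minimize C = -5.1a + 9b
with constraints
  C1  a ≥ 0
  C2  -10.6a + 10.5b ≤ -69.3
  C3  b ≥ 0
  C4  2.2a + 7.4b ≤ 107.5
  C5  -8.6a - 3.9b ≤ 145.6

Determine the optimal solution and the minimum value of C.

a = 1075/22, b = 0, minimum C = -10965/44

Corner points and C = -5.1a + 9b:
  (693/106, 0) → C = -35343/1060
  (164157/10154, 49352/5077) → C = 511353/101540
  (1075/22, 0) → C = -10965/44

At the optimal vertex, b = 0 and 2.2a + 7.4b = 107.5.
Solving simultaneously gives a = 1075/22, b = 0.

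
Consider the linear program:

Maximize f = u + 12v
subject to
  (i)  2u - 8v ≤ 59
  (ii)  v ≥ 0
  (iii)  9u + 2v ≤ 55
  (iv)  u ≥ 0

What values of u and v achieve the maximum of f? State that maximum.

u = 0, v = 55/2, maximum f = 330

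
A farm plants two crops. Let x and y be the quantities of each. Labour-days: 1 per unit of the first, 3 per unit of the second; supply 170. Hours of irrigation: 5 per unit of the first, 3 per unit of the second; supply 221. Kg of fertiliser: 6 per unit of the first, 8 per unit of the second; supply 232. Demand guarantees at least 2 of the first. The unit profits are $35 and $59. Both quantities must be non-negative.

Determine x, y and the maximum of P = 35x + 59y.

Extreme points and P = 35x + 59y:
  (116/3, 0) → P = 4060/3
  (2, 0) → P = 70
  (2, 55/2) → P = 3385/2

The binding constraints are 6x + 8y = 232 and x = 2.
Solving simultaneously gives x = 2, y = 55/2.

x = 2, y = 55/2, maximum P = 3385/2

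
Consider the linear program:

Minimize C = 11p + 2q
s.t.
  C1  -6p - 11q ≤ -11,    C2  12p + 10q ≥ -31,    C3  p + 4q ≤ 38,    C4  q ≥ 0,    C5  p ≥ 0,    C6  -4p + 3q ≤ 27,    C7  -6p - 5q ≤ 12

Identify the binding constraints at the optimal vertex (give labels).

C1 and C5

Extreme points and C = 11p + 2q:
  (11/6, 0) → C = 121/6
  (0, 1) → C = 2
  (38, 0) → C = 418
  (6/19, 179/19) → C = 424/19
  (0, 9) → C = 18

The minimum is at (0, 1). Substituting into each constraint, equality holds for C1 and C5; the remaining constraints have slack.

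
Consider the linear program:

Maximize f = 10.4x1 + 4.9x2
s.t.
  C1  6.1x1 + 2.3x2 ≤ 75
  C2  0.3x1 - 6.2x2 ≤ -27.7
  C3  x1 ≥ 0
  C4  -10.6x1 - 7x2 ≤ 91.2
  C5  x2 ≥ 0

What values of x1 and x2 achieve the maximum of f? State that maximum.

Extreme points and f = 10.4x1 + 4.9x2:
  (40129/3851, 19147/3851) → f = 5111619/38510
  (0, 750/23) → f = 3675/23
  (0, 277/62) → f = 13573/620

The optimum lies where 6.1x1 + 2.3x2 = 75 and x1 = 0.
Solving simultaneously gives x1 = 0, x2 = 750/23.

x1 = 0, x2 = 750/23, maximum f = 3675/23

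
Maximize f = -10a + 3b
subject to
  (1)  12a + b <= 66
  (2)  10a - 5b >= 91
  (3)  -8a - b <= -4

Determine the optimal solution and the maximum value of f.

a = 111/50, b = -344/25, maximum f = -1587/25

Corner points and f = -10a + 3b:
  (421/70, -216/35) → f = -2753/35
  (31/2, -120) → f = -515
  (111/50, -344/25) → f = -1587/25

At the optimal vertex, 10a - 5b = 91 and -8a - b = -4.
Solving simultaneously gives a = 111/50, b = -344/25.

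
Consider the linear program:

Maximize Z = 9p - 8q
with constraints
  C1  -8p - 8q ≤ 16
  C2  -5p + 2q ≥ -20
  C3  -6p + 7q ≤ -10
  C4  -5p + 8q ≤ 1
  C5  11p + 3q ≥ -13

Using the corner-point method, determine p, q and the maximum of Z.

p = 16/7, q = -30/7, maximum Z = 384/7

Extreme points and Z = 9p - 8q:
  (16/7, -30/7) → Z = 384/7
  (-4/13, -22/13) → Z = 140/13
  (120/23, 70/23) → Z = 520/23

The optimum lies where -8p - 8q = 16 and -5p + 2q = -20.
Solving simultaneously gives p = 16/7, q = -30/7.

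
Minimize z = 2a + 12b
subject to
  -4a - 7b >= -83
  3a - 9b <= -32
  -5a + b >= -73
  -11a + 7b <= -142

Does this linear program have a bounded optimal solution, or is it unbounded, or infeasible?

infeasible

The boundaries -4a - 7b = -83 and 3a - 9b = -32 meet at (523/57, 377/57), but that point violates -11a + 7b ≤ -142. Every candidate vertex is excluded by some other constraint, so the feasible region is empty.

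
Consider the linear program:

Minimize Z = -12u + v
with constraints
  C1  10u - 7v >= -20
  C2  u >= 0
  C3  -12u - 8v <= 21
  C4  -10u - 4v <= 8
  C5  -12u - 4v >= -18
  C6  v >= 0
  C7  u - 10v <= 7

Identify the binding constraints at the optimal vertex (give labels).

Corner points and Z = -12u + v:
  (0, 20/7) → Z = 20/7
  (23/62, 105/31) → Z = -33/31
  (0, 0) → Z = 0
  (3/2, 0) → Z = -18

The minimum is at (3/2, 0). Substituting into each constraint, equality holds for C5 and C6; the remaining constraints have slack.

C5 and C6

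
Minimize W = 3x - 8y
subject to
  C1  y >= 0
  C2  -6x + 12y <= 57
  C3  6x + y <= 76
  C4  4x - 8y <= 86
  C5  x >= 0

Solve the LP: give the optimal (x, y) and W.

Extreme points and W = 3x - 8y:
  (38/3, 0) → W = 38
  (0, 0) → W = 0
  (285/26, 133/13) → W = -1273/26
  (0, 19/4) → W = -38

At the optimal vertex, -6x + 12y = 57 and 6x + y = 76.
Solving simultaneously gives x = 285/26, y = 133/13.

x = 285/26, y = 133/13, minimum W = -1273/26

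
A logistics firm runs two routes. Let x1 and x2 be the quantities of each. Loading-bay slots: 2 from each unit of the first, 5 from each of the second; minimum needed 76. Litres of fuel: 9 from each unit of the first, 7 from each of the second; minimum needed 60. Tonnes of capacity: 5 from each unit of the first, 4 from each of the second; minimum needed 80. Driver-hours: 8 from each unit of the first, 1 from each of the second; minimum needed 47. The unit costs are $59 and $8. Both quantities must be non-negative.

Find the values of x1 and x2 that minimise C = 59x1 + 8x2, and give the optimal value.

The feasible region is unbounded (it extends along (0, 1), (1, 0)), but C strictly increases along every unbounded feasible direction, so there is no improving ray and the minimum is attained at a vertex.

x1 = 4, x2 = 15, minimum C = 356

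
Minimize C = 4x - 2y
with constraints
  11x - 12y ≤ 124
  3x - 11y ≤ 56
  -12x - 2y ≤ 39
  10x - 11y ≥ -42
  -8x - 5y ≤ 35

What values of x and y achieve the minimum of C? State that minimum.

The binding constraints are -12x - 2y = 39 and 10x - 11y = -42.
Solving simultaneously gives x = -27/8, y = 3/4.

x = -27/8, y = 3/4, minimum C = -15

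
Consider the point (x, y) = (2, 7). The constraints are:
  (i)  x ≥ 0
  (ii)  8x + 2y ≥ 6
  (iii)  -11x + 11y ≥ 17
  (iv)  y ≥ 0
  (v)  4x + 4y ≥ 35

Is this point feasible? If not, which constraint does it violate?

feasible

(i): 2 ≥ 0 ✓
(ii): 30 ≥ 6 ✓
(iii): 55 ≥ 17 ✓
(iv): 7 ≥ 0 ✓
(v): 36 ≥ 35 ✓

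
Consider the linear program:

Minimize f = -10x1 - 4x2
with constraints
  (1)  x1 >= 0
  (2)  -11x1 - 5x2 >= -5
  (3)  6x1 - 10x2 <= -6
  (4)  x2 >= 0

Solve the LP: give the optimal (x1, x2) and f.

Corner points and f = -10x1 - 4x2:
  (0, 1) → f = -4
  (0, 3/5) → f = -12/5
  (1/7, 24/35) → f = -146/35

The binding constraints are -11x1 - 5x2 = -5 and 6x1 - 10x2 = -6.
Solving simultaneously gives x1 = 1/7, x2 = 24/35.

x1 = 1/7, x2 = 24/35, minimum f = -146/35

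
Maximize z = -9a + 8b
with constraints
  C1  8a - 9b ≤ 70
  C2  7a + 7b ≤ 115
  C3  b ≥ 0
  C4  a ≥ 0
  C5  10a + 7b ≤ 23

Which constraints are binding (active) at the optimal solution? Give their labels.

C4 and C5

Extreme points and z = -9a + 8b:
  (0, 0) → z = 0
  (23/10, 0) → z = -207/10
  (0, 23/7) → z = 184/7

The maximum is at (0, 23/7). Substituting into each constraint, equality holds for C4 and C5; the remaining constraints have slack.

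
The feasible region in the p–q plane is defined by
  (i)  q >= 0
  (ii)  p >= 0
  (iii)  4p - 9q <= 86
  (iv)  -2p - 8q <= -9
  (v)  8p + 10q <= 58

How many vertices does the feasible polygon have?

The feasible vertices (each the meet of two boundaries and inside every other half-plane) are:
  (9/2, 0)
  (29/4, 0)
  (0, 9/8)
  (0, 29/5)

4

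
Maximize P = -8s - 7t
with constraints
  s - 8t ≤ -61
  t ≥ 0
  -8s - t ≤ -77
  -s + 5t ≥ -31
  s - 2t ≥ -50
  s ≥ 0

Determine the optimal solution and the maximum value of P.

s = 111/13, t = 113/13, maximum P = -1679/13

Extreme points and P = -8s - 7t:
  (111/13, 113/13) → P = -1679/13
  (553/3, 92/3) → P = -5068/3
  (104/17, 477/17) → P = -4171/17
The feasible region is unbounded (it extends along (2, 1), (5, 1)), but P strictly decreases along every unbounded feasible direction, so there is no improving ray and the maximum is attained at a vertex.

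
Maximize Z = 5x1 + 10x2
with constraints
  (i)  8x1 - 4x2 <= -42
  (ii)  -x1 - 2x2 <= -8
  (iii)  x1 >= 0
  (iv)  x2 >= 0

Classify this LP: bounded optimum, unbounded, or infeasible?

From the feasible point (0, 21/2), moving in the direction (0, 1) keeps every constraint satisfied while Z increases without bound.

unbounded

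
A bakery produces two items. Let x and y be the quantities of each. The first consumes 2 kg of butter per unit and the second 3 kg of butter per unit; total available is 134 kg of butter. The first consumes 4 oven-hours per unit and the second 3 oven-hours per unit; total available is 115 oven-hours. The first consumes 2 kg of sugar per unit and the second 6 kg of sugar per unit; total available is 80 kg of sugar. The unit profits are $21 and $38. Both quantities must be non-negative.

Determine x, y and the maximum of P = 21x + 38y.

x = 25, y = 5, maximum P = 715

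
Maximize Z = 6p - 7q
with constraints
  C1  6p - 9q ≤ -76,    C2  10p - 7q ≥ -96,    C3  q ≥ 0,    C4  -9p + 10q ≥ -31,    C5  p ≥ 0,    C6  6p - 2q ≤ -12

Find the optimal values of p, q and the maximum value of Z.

Feasible corners and Z = 6p - 7q:
  (0, 76/9) → Z = -532/9
  (22/21, 64/7) → Z = -404/7
  (0, 96/7) → Z = -96
  (54/11, 228/11) → Z = -1272/11

The optimum lies where 6p - 9q = -76 and 6p - 2q = -12.
Solving simultaneously gives p = 22/21, q = 64/7.

p = 22/21, q = 64/7, maximum Z = -404/7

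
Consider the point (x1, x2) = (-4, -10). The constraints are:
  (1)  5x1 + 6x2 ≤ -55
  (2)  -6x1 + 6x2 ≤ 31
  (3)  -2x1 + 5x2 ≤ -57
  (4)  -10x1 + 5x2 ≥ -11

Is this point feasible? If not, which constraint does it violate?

Constraint (3): -2x1 + 5x2 = -42, which is not ≤ -57. All other constraints are satisfied.

not feasible — violates (3)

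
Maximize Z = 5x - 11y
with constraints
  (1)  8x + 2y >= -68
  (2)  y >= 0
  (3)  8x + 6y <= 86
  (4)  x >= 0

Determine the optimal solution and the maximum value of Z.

x = 43/4, y = 0, maximum Z = 215/4

Extreme points and Z = 5x - 11y:
  (43/4, 0) → Z = 215/4
  (0, 0) → Z = 0
  (0, 43/3) → Z = -473/3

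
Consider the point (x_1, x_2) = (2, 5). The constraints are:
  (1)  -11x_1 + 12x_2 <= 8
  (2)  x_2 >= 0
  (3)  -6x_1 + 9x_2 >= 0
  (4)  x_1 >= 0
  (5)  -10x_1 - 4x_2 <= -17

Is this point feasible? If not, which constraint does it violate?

not feasible — violates (1)

Constraint (1): -11x_1 + 12x_2 = 38, which is not ≤ 8. All other constraints are satisfied.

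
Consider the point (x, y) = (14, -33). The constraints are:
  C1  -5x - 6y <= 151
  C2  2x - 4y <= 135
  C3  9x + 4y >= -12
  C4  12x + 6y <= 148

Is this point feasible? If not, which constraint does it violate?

not feasible — violates C2

Constraint C2: 2x - 4y = 160, which is not ≤ 135. All other constraints are satisfied.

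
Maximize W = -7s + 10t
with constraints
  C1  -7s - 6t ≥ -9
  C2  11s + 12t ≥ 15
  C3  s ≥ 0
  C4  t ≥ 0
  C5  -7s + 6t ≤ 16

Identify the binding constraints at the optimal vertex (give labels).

Corner points and W = -7s + 10t:
  (1, 1/3) → W = -11/3
  (0, 3/2) → W = 15
  (0, 5/4) → W = 25/2

The maximum is at (0, 3/2). Substituting into each constraint, equality holds for C1 and C3; the remaining constraints have slack.

C1 and C3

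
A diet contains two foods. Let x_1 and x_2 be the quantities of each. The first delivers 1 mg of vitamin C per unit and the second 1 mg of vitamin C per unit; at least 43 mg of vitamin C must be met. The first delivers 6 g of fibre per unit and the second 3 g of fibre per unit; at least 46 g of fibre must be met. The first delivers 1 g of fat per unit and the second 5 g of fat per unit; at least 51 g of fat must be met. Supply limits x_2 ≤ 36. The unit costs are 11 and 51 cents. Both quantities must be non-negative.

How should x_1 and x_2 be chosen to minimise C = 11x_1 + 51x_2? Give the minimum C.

Corner points and C = 11x_1 + 51x_2:
  (51, 0) → C = 561
  (41, 2) → C = 553
  (7, 36) → C = 1913
The feasible region is unbounded (it extends along (1, 0)), but C strictly increases along every unbounded feasible direction, so there is no improving ray and the minimum is attained at a vertex.

The optimum lies where x_1 + x_2 = 43 and x_1 + 5x_2 = 51.
Solving simultaneously gives x_1 = 41, x_2 = 2.

x_1 = 41, x_2 = 2, minimum C = 553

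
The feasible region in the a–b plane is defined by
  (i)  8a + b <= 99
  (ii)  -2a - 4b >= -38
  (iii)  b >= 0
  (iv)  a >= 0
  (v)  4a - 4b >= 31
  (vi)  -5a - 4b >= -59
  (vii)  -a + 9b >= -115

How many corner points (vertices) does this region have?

The feasible vertices (each the meet of two boundaries and inside every other half-plane) are:
  (31/4, 0)
  (59/5, 0)
  (10, 9/4)

3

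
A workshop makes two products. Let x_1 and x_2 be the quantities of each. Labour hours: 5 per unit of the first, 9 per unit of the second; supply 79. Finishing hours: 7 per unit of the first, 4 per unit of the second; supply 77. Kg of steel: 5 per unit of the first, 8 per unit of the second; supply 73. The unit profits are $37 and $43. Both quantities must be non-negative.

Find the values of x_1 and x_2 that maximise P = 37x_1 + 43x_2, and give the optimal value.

Vertices and P = 37x_1 + 43x_2:
  (0, 0) → P = 0
  (0, 79/9) → P = 3397/9
  (11, 0) → P = 407
  (5, 6) → P = 443
  (9, 7/2) → P = 967/2

x_1 = 9, x_2 = 7/2, maximum P = 967/2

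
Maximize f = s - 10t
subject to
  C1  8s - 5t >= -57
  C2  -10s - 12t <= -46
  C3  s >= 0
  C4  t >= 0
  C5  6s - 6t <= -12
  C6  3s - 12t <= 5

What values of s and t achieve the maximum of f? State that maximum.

s = 1, t = 3, maximum f = -29

The feasible region is unbounded (it extends along (5, 8), (1, 1)), but f strictly decreases along every unbounded feasible direction, so there is no improving ray and the maximum is attained at a vertex.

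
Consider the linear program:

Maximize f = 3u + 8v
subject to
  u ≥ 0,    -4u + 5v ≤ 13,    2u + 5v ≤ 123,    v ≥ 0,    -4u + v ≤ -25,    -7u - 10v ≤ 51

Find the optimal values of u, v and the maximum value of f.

Corner points and f = 3u + 8v:
  (55/3, 259/15) → f = 2897/15
  (69/8, 19/2) → f = 815/8
  (123/2, 0) → f = 369/2
  (25/4, 0) → f = 75/4

The optimum lies where -4u + 5v = 13 and 2u + 5v = 123.
Solving simultaneously gives u = 55/3, v = 259/15.

u = 55/3, v = 259/15, maximum f = 2897/15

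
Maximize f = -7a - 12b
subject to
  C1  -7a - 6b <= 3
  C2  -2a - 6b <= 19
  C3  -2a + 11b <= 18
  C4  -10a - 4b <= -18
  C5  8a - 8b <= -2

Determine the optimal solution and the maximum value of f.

a = 17/14, b = 41/28, maximum f = -365/14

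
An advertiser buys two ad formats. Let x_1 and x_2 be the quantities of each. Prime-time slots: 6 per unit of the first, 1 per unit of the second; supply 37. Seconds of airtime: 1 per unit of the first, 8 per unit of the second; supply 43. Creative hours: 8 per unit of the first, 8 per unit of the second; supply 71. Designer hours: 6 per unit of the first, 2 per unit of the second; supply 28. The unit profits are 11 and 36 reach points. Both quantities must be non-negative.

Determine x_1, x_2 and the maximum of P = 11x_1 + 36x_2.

Feasible corners and P = 11x_1 + 36x_2:
  (0, 0) → P = 0
  (0, 43/8) → P = 387/2
  (14/3, 0) → P = 154/3
  (3, 5) → P = 213

At the optimal vertex, x_1 + 8x_2 = 43 and 6x_1 + 2x_2 = 28.
Solving simultaneously gives x_1 = 3, x_2 = 5.

x_1 = 3, x_2 = 5, maximum P = 213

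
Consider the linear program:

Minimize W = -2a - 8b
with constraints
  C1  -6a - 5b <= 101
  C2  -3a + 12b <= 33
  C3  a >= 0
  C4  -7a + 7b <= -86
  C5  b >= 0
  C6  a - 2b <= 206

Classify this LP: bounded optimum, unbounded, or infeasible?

bounded optimum

Corner points and W = -2a - 8b:
  (421/21, 163/21) → W = -2146/21
  (423, 217/2) → W = -1714
  (86/7, 0) → W = -172/7
  (206, 0) → W = -412
The feasible region has finitely many vertices and no improving ray; the minimum is -1714 at (423, 217/2).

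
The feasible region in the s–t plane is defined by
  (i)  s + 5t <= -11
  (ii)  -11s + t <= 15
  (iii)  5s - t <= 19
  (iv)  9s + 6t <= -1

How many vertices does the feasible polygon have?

4

Of the 6 pairwise boundary intersections, those satisfying every inequality are:
  (-43/28, -53/28)
  (61/39, -98/39)
  (-17/3, -142/3)
  (113/39, -176/39)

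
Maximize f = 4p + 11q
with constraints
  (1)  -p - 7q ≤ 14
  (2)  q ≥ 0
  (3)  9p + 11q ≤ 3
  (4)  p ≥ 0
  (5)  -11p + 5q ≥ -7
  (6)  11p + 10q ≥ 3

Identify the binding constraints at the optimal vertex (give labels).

Extreme points and f = 4p + 11q:
  (1/3, 0) → f = 4/3
  (3/11, 0) → f = 12/11
  (3/31, 6/31) → f = 78/31

The maximum is at (3/31, 6/31). Substituting into each constraint, equality holds for (3) and (6); the remaining constraints have slack.

(3) and (6)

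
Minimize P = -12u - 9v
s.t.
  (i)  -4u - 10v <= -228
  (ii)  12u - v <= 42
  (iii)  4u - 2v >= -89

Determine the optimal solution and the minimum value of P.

u = 173/20, v = 309/5, minimum P = -660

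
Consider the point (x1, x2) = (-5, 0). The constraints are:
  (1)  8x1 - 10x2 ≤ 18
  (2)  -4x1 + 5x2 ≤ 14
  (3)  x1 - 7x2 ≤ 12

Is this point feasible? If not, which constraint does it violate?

Constraint (2): -4x1 + 5x2 = 20, which is not ≤ 14. All other constraints are satisfied.

not feasible — violates (2)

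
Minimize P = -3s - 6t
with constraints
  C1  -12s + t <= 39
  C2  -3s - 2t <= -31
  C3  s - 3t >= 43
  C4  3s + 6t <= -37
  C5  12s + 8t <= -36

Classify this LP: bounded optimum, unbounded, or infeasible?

infeasible

Constraints -3s - 2t ≤ -31 and 12s + 8t ≤ -36 have parallel boundaries but demand opposite sides — no point can satisfy both, so the region is empty.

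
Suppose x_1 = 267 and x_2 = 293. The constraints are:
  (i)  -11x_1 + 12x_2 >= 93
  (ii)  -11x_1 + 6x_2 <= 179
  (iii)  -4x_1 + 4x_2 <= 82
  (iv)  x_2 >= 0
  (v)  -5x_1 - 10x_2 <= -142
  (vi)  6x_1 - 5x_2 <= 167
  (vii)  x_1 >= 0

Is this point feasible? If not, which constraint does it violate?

Constraint (iii): -4x_1 + 4x_2 = 104, which is not ≤ 82. All other constraints are satisfied.

not feasible — violates (iii)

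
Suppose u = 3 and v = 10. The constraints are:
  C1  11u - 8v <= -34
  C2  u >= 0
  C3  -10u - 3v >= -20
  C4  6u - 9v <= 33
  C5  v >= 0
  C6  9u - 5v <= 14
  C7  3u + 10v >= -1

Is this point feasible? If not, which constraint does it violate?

Constraint C3: -10u - 3v = -60, which is not ≥ -20. All other constraints are satisfied.

not feasible — violates C3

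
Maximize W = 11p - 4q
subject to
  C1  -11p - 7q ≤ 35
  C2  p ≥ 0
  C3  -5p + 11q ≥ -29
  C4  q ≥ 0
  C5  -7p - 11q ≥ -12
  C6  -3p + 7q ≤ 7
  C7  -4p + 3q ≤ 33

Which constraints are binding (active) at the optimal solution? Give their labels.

C4 and C5

Extreme points and W = 11p - 4q:
  (0, 0) → W = 0
  (0, 1) → W = -4
  (12/7, 0) → W = 132/7
  (7/82, 85/82) → W = -263/82

The maximum is at (12/7, 0). Substituting into each constraint, equality holds for C4 and C5; the remaining constraints have slack.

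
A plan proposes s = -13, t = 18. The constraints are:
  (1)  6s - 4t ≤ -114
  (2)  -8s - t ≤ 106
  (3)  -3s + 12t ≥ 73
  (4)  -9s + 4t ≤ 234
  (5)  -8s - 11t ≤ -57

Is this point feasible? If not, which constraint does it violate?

feasible

(1): -150 ≤ -114 ✓
(2): 86 ≤ 106 ✓
(3): 255 ≥ 73 ✓
(4): 189 ≤ 234 ✓
(5): -94 ≤ -57 ✓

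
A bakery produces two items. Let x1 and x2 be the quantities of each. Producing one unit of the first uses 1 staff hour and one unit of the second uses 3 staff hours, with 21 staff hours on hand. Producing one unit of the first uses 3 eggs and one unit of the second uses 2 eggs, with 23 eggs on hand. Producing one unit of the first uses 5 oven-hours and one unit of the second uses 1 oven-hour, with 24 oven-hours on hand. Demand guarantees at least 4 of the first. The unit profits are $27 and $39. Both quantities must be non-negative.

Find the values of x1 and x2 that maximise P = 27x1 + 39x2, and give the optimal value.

Corner points and P = 27x1 + 39x2:
  (24/5, 0) → P = 648/5
  (4, 0) → P = 108
  (4, 4) → P = 264

x1 = 4, x2 = 4, maximum P = 264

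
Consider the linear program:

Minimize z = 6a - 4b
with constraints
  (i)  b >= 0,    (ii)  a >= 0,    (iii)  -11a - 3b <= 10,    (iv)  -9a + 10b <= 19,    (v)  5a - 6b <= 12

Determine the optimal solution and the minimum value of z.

a = 0, b = 19/10, minimum z = -38/5

The feasible region is unbounded (it extends along (10, 9), (6, 5)), but z strictly increases along every unbounded feasible direction, so there is no improving ray and the minimum is attained at a vertex.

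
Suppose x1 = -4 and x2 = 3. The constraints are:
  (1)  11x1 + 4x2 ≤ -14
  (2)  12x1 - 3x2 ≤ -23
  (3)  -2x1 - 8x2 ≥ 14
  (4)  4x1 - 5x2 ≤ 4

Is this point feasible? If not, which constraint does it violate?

Constraint (3): -2x1 - 8x2 = -16, which is not ≥ 14. All other constraints are satisfied.

not feasible — violates (3)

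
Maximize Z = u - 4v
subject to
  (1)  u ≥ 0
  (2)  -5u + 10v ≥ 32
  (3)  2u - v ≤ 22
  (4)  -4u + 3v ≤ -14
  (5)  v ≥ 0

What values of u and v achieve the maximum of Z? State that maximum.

Corner points and Z = u - 4v:
  (84/5, 58/5) → Z = -148/5
  (236/25, 198/25) → Z = -556/25
  (26, 30) → Z = -94

u = 236/25, v = 198/25, maximum Z = -556/25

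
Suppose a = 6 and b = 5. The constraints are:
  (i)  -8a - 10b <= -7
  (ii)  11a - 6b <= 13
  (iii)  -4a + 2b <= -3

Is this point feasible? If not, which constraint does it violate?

Constraint (ii): 11a - 6b = 36, which is not ≤ 13. All other constraints are satisfied.

not feasible — violates (ii)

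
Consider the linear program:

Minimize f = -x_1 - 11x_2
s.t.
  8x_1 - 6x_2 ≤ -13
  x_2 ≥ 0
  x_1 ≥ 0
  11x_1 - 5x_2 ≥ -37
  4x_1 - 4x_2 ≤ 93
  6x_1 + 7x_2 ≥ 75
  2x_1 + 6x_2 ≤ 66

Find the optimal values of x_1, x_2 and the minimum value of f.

x_1 = 27/19, x_2 = 200/19, minimum f = -2227/19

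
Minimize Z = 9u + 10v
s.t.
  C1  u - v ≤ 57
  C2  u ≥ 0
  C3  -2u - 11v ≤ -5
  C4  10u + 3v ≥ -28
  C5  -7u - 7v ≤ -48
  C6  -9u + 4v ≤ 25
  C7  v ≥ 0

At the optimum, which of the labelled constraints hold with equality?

C5 and C7

Vertices and Z = 9u + 10v:
  (57, 0) → Z = 513
  (17/91, 607/91) → Z = 889/13
  (48/7, 0) → Z = 432/7
The feasible region is unbounded (it extends along (4, 9), (1, 1)), but Z strictly increases along every unbounded feasible direction, so there is no improving ray and the minimum is attained at a vertex.

The minimum is at (48/7, 0). Substituting into each constraint, equality holds for C5 and C7; the remaining constraints have slack.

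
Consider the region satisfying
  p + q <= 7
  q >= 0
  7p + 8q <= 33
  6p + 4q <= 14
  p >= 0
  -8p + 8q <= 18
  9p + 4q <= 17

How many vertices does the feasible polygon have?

Of the 21 pairwise boundary intersections, those satisfying every inequality are:
  (0, 0)
  (17/9, 0)
  (1/2, 11/4)
  (1, 2)
  (0, 9/4)

5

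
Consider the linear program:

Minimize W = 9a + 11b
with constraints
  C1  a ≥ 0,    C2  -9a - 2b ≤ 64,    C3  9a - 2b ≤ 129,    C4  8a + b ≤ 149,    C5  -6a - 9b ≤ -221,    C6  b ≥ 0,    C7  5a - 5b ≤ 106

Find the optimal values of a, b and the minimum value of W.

a = 0, b = 221/9, minimum W = 2431/9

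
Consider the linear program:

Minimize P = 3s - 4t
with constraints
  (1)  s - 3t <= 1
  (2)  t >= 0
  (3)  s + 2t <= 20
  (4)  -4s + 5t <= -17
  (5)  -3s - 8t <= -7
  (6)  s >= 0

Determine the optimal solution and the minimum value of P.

s = 134/13, t = 63/13, minimum P = 150/13

Corner points and P = 3s - 4t:
  (62/5, 19/5) → P = 22
  (46/7, 13/7) → P = 86/7
  (134/13, 63/13) → P = 150/13

At the optimal vertex, s + 2t = 20 and -4s + 5t = -17.
Solving simultaneously gives s = 134/13, t = 63/13.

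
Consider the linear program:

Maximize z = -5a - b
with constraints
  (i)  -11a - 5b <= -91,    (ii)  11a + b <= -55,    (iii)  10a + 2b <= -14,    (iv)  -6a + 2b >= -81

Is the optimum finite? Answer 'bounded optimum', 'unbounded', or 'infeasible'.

From the feasible point (-9, 38), moving in the direction (-5, 11) keeps every constraint satisfied while z increases without bound.

unbounded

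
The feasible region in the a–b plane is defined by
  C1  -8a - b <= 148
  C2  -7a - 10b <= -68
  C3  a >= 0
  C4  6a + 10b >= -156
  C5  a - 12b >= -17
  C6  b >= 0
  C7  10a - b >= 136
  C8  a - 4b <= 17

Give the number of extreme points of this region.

4

Pairwise boundary intersections that survive every other constraint:
  (97/7, 18/7)
  (34, 17/4)
  (68/5, 0)
  (17, 0)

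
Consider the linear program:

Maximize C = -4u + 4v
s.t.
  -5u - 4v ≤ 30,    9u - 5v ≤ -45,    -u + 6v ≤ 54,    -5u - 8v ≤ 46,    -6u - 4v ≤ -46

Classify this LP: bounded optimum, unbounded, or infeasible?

The boundaries -5u - 4v = 30 and 9u - 5v = -45 meet at (-330/61, -45/61), but that point violates -6u - 4v ≤ -46. Every candidate vertex is excluded by some other constraint, so the feasible region is empty.

infeasible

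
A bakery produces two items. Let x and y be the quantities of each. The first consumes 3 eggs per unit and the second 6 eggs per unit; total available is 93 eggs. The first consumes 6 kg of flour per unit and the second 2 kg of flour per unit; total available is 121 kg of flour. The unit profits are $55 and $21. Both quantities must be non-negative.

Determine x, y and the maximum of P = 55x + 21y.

x = 18, y = 13/2, maximum P = 2253/2

Feasible corners and P = 55x + 21y:
  (0, 0) → P = 0
  (0, 31/2) → P = 651/2
  (121/6, 0) → P = 6655/6
  (18, 13/2) → P = 2253/2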